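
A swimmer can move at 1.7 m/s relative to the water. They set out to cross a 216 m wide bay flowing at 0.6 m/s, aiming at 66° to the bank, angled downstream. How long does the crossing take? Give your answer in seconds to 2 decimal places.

139.08 s

The component of the swimmer's velocity perpendicular to the bank is 1.7 × sin 66° = 1.553 m/s.
The flow acts along the bank and has no component across it.
Time = 216 / 1.553 = 139.083 s.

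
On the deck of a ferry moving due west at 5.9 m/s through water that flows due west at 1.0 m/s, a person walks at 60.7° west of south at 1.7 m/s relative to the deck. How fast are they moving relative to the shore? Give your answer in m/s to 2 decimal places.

In east/north components (m/s): person relative to ferry = (-1.483, -0.832); ferry relative to water = (-5.900, 0.000); water relative to ground = (-1.000, 0.000).
Sum = (-8.383, -0.832) m/s.
Speed = |(-8.383, -0.832)| = 8.424 m/s.

8.42 m/s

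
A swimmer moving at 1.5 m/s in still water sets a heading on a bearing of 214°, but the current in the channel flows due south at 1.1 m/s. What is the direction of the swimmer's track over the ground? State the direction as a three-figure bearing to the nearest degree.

200°

Taking east as x and north as y: velocity relative to the water = (-0.839, -1.244) m/s; the water relative to ground = (0.000, -1.100) m/s.
Velocity relative to ground = (-0.839, -1.244) + (0.000, -1.100) = (-0.839, -2.344) m/s.
Bearing = atan2(-0.84, -2.34) = 199.69° clockwise from north.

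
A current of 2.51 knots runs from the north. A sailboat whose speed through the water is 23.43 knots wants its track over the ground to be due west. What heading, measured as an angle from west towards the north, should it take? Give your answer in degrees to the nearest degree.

The current pushes perpendicular to the desired track; the heading must have a component into the current equal to 2.51 knots: 23.43 sin θ = 2.51.
sin θ = 0.1071, so θ = 6.150°.

6°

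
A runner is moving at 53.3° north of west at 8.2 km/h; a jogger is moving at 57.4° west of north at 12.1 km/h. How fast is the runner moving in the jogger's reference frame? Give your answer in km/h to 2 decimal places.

Taking east as x and north as y: runner velocity = (-4.901, 6.575) km/h; jogger velocity = (-10.194, 6.519) km/h.
Velocity of runner relative to jogger = (-4.901, 6.575) − (-10.194, 6.519) = (5.293, 0.055) km/h.
Magnitude = |(5.293, 0.055)| = 5.293 km/h.

5.29 km/h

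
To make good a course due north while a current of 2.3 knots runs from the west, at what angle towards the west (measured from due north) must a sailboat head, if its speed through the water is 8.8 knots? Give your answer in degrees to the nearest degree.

15°

The current pushes perpendicular to the desired track; the heading must have a component into the current equal to 2.3 knots: 8.8 sin θ = 2.3.
sin θ = 0.2614, so θ = 15.151°.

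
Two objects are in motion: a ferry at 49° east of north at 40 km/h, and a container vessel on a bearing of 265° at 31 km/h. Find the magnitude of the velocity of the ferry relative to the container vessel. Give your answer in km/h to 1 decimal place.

Taking east as x and north as y: ferry velocity = (30.188, 26.242) km/h; container vessel velocity = (-30.882, -2.702) km/h.
Velocity of ferry relative to container vessel = (30.188, 26.242) − (-30.882, -2.702) = (61.070, 28.944) km/h.
Magnitude = |(61.070, 28.944)| = 67.582 km/h.

67.6 km/h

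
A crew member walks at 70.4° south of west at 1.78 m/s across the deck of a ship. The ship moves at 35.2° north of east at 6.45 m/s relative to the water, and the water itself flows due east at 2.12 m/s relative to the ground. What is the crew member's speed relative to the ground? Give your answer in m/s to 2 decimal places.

7.09 m/s

In east/north components (m/s): crew member relative to ship = (-0.597, -1.677); ship relative to water = (5.271, 3.718); water relative to ground = (2.120, 0.000).
Sum = (6.793, 2.041) m/s.
Speed = |(6.793, 2.041)| = 7.093 m/s.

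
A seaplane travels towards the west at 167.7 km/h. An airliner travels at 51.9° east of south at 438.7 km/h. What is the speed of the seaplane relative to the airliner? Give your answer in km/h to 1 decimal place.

580.0 km/h

Taking east as x and north as y: seaplane velocity = (-167.700, 0.000) km/h; airliner velocity = (345.228, -270.694) km/h.
Velocity of seaplane relative to airliner = (-167.700, 0.000) − (345.228, -270.694) = (-512.928, 270.694) km/h.
Magnitude = |(-512.928, 270.694)| = 579.975 km/h.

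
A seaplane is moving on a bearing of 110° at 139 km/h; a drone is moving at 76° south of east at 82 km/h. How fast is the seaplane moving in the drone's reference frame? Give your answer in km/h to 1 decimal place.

115.3 km/h

Taking east as x and north as y: seaplane velocity = (130.617, -47.541) km/h; drone velocity = (19.838, -79.564) km/h.
Velocity of seaplane relative to drone = (130.617, -47.541) − (19.838, -79.564) = (110.780, 32.023) km/h.
Magnitude = |(110.780, 32.023)| = 115.315 km/h.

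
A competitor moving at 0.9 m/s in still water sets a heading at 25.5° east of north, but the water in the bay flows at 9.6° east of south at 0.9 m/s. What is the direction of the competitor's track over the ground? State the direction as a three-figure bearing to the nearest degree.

Taking east as x and north as y: velocity relative to the water = (0.387, 0.812) m/s; the water relative to ground = (0.150, -0.887) m/s.
Velocity relative to ground = (0.387, 0.812) + (0.150, -0.887) = (0.538, -0.075) m/s.
Bearing = atan2(0.54, -0.08) = 97.95° clockwise from north.

098°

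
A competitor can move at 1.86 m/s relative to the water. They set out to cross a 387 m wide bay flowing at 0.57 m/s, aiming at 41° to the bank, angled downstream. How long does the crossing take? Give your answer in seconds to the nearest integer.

The component of the competitor's velocity perpendicular to the bank is 1.86 × sin 41° = 1.220 m/s.
Only the cross-stream component determines the crossing time; the current contributes nothing perpendicular to the bank.
Time = 387 / 1.220 = 317.143 s.

317 s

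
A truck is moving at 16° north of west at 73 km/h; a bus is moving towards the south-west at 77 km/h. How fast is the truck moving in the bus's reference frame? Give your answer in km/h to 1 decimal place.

Taking east as x and north as y: truck velocity = (-70.172, 20.122) km/h; bus velocity = (-54.447, -54.447) km/h.
Velocity of truck relative to bus = (-70.172, 20.122) − (-54.447, -54.447) = (-15.725, 74.569) km/h.
Magnitude = |(-15.725, 74.569)| = 76.209 km/h.

76.2 km/h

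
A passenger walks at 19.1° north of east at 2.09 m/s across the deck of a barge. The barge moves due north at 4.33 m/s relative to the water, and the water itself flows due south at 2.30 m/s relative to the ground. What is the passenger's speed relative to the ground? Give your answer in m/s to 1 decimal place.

In east/north components (m/s): passenger relative to barge = (1.975, 0.684); barge relative to water = (0.000, 4.330); water relative to ground = (0.000, -2.300).
Sum = (1.975, 2.714) m/s.
Speed = |(1.975, 2.714)| = 3.356 m/s.

3.4 m/s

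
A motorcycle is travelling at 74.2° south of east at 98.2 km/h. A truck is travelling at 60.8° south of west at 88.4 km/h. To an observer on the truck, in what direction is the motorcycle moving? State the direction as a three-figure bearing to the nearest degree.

104°

Taking east as x and north as y: motorcycle velocity = (26.738, -94.490) km/h; truck velocity = (-43.127, -77.166) km/h.
Velocity of motorcycle relative to truck = (26.738, -94.490) − (-43.127, -77.166) = (69.865, -17.323) km/h.
Bearing = atan2(69.86, -17.32) = 103.93° clockwise from north.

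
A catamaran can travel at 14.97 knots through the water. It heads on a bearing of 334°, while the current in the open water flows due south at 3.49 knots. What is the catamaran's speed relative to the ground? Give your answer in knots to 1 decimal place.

Taking east as x and north as y: velocity relative to the water = (-6.562, 13.455) knots; the water relative to ground = (0.000, -3.490) knots.
Velocity relative to ground = (-6.562, 13.455) + (0.000, -3.490) = (-6.562, 9.965) knots.
Speed = |(-6.562, 9.965)| = 11.932 knots.

11.9 knots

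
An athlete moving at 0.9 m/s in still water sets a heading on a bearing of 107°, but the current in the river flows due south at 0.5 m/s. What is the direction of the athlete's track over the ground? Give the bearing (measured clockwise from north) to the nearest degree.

132°

Taking east as x and north as y: velocity relative to the water = (0.861, -0.263) m/s; the water relative to ground = (0.000, -0.500) m/s.
Velocity relative to ground = (0.861, -0.263) + (0.000, -0.500) = (0.861, -0.763) m/s.
Bearing = atan2(0.86, -0.76) = 131.56° clockwise from north.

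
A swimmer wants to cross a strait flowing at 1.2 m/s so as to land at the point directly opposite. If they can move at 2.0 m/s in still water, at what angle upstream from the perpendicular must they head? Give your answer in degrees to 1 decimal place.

To cancel the current, the upstream component of the swimmer's velocity must equal the flow: 2.0 sin θ = 1.2.
sin θ = 1.2 / 2.0 = 0.6000.
θ = arcsin(0.6000) = 36.870°.

36.9°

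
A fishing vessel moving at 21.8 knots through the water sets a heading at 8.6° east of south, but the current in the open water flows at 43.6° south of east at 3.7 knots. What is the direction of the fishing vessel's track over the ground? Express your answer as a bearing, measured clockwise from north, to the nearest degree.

Taking east as x and north as y: velocity relative to the water = (3.260, -21.555) knots; the water relative to ground = (2.679, -2.552) knots.
Velocity relative to ground = (3.260, -21.555) + (2.679, -2.552) = (5.939, -24.106) knots.
Bearing = atan2(5.94, -24.11) = 166.16° clockwise from north.

166°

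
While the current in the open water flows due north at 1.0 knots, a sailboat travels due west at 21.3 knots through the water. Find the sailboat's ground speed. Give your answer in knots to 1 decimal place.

Taking east as x and north as y: velocity relative to the water = (-21.300, 0.000) knots; the water relative to ground = (0.000, 1.000) knots.
Velocity relative to ground = (-21.300, 0.000) + (0.000, 1.000) = (-21.300, 1.000) knots.
Speed = |(-21.300, 1.000)| = 21.323 knots.

21.3 knots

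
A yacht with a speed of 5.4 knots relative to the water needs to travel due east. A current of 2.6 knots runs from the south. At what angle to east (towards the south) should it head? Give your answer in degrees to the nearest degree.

29°

The current pushes perpendicular to the desired track; the heading must have a component into the current equal to 2.6 knots: 5.4 sin θ = 2.6.
sin θ = 0.4815, so θ = 28.782°.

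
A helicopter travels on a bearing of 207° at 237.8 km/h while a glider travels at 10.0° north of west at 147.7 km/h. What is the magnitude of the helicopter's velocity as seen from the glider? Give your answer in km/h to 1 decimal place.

Taking east as x and north as y: helicopter velocity = (-107.959, -211.881) km/h; glider velocity = (-145.456, 25.648) km/h.
Velocity of helicopter relative to glider = (-107.959, -211.881) − (-145.456, 25.648) = (37.497, -237.529) km/h.
Magnitude = |(37.497, -237.529)| = 240.471 km/h.

240.5 km/h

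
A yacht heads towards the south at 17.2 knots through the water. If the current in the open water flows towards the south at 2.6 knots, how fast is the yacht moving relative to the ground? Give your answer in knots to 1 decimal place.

19.8 knots

Taking east as x and north as y: velocity relative to the water = (0.000, -17.200) knots; the water relative to ground = (0.000, -2.600) knots.
Velocity relative to ground = (0.000, -17.200) + (0.000, -2.600) = (0.000, -19.800) knots.
Speed = |(0.000, -19.800)| = 19.800 knots.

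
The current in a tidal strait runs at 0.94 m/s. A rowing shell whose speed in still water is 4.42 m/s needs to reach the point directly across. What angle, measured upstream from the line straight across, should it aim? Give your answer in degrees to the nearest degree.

To cancel the current, the upstream component of the rowing shell's velocity must equal the flow: 4.42 sin θ = 0.94.
sin θ = 0.94 / 4.42 = 0.2127.
θ = arcsin(0.2127) = 12.279°.

12°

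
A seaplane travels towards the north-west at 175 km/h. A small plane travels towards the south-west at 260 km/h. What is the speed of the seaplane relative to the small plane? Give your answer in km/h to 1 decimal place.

313.4 km/h

Taking east as x and north as y: seaplane velocity = (-123.744, 123.744) km/h; small plane velocity = (-183.848, -183.848) km/h.
Velocity of seaplane relative to small plane = (-123.744, 123.744) − (-183.848, -183.848) = (60.104, 307.591) km/h.
Magnitude = |(60.104, 307.591)| = 313.409 km/h.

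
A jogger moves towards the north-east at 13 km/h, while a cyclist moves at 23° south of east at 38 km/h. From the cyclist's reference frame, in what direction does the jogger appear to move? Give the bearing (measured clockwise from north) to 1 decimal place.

313.0°

Taking east as x and north as y: jogger velocity = (9.192, 9.192) km/h; cyclist velocity = (34.979, -14.848) km/h.
Velocity of jogger relative to cyclist = (9.192, 9.192) − (34.979, -14.848) = (-25.787, 24.040) km/h.
Bearing = atan2(-25.79, 24.04) = 312.99° clockwise from north.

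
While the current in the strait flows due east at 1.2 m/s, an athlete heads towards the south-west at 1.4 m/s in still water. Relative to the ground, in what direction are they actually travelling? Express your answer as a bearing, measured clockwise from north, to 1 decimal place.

168.0°

Taking east as x and north as y: velocity relative to the water = (-0.990, -0.990) m/s; the water relative to ground = (1.200, 0.000) m/s.
Velocity relative to ground = (-0.990, -0.990) + (1.200, 0.000) = (0.210, -0.990) m/s.
Bearing = atan2(0.21, -0.99) = 168.02° clockwise from north.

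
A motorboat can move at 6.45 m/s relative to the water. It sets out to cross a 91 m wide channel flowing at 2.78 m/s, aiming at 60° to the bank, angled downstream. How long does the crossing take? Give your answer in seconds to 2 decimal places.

The component of the motorboat's velocity perpendicular to the bank is 6.45 × sin 60° = 5.586 m/s.
The flow acts along the bank and has no component across it.
Time = 91 / 5.586 = 16.291 s.

16.29 s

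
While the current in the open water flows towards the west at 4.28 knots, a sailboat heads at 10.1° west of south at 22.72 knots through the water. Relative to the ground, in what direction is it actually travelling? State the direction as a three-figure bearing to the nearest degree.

Taking east as x and north as y: velocity relative to the water = (-3.984, -22.368) knots; the water relative to ground = (-4.280, 0.000) knots.
Velocity relative to ground = (-3.984, -22.368) + (-4.280, 0.000) = (-8.264, -22.368) knots.
Bearing = atan2(-8.26, -22.37) = 200.28° clockwise from north.

200°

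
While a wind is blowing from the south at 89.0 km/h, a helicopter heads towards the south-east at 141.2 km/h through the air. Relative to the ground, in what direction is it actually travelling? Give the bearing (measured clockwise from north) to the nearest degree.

096°

Taking east as x and north as y: velocity relative to the air = (99.843, -99.843) km/h; the air relative to ground = (0.000, 89.000) km/h.
Velocity relative to ground = (99.843, -99.843) + (0.000, 89.000) = (99.843, -10.843) km/h.
Bearing = atan2(99.84, -10.84) = 96.20° clockwise from north.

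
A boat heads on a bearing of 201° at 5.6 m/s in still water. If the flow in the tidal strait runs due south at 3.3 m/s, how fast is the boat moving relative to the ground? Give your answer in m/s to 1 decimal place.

8.8 m/s

Taking east as x and north as y: velocity relative to the water = (-2.007, -5.228) m/s; the water relative to ground = (0.000, -3.300) m/s.
Velocity relative to ground = (-2.007, -5.228) + (0.000, -3.300) = (-2.007, -8.528) m/s.
Speed = |(-2.007, -8.528)| = 8.761 m/s.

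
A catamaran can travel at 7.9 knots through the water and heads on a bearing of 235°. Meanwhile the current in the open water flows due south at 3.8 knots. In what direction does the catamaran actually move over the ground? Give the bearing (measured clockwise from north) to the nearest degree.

218°

Taking east as x and north as y: velocity relative to the water = (-6.471, -4.531) knots; the water relative to ground = (0.000, -3.800) knots.
Velocity relative to ground = (-6.471, -4.531) + (0.000, -3.800) = (-6.471, -8.331) knots.
Bearing = atan2(-6.47, -8.33) = 217.84° clockwise from north.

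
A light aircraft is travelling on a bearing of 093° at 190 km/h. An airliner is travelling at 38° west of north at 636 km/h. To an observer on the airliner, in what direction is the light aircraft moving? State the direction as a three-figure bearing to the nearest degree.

131°

Taking east as x and north as y: light aircraft velocity = (189.740, -9.944) km/h; airliner velocity = (-391.561, 501.175) km/h.
Velocity of light aircraft relative to airliner = (189.740, -9.944) − (-391.561, 501.175) = (581.300, -511.119) km/h.
Bearing = atan2(581.30, -511.12) = 131.32° clockwise from north.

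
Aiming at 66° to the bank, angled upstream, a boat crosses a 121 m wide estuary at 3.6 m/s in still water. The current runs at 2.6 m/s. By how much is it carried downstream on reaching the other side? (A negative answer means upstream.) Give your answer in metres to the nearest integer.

42 m

Perpendicular speed = 3.289 m/s; crossing time = 121 / 3.289 = 36.792 s.
Net downstream speed = 1.136 m/s.
Drift = 1.136 × 36.792 = 41.786 m (downstream).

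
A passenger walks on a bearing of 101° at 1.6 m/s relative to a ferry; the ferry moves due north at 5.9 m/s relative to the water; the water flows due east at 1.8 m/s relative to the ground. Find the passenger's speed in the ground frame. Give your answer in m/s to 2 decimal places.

In east/north components (m/s): passenger relative to ferry = (1.571, -0.305); ferry relative to water = (0.000, 5.900); water relative to ground = (1.800, 0.000).
Sum = (3.371, 5.595) m/s.
Speed = |(3.371, 5.595)| = 6.532 m/s.

6.53 m/s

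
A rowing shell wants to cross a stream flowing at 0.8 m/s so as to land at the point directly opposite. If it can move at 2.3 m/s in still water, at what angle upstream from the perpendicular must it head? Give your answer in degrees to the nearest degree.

To cancel the current, the upstream component of the rowing shell's velocity must equal the flow: 2.3 sin θ = 0.8.
sin θ = 0.8 / 2.3 = 0.3478.
θ = arcsin(0.3478) = 20.354°.

20°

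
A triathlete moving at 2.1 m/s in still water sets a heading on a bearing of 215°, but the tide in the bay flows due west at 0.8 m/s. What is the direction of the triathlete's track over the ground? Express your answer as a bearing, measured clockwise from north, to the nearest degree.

229°

Taking east as x and north as y: velocity relative to the water = (-1.205, -1.720) m/s; the water relative to ground = (-0.800, 0.000) m/s.
Velocity relative to ground = (-1.205, -1.720) + (-0.800, 0.000) = (-2.005, -1.720) m/s.
Bearing = atan2(-2.00, -1.72) = 229.36° clockwise from north.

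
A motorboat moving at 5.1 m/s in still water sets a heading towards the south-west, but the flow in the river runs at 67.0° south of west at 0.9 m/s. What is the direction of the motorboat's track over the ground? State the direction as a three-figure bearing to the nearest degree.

Taking east as x and north as y: velocity relative to the water = (-3.606, -3.606) m/s; the water relative to ground = (-0.352, -0.828) m/s.
Velocity relative to ground = (-3.606, -3.606) + (-0.352, -0.828) = (-3.958, -4.435) m/s.
Bearing = atan2(-3.96, -4.43) = 221.75° clockwise from north.

222°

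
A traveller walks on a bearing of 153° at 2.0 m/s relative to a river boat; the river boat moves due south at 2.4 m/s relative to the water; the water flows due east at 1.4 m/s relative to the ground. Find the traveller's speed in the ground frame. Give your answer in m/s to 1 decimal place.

4.8 m/s

In east/north components (m/s): traveller relative to river boat = (0.908, -1.782); river boat relative to water = (0.000, -2.400); water relative to ground = (1.400, 0.000).
Sum = (2.308, -4.182) m/s.
Speed = |(2.308, -4.182)| = 4.777 m/s.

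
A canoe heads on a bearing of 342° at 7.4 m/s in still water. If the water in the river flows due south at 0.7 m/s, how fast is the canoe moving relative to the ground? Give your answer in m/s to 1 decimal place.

6.7 m/s

Taking east as x and north as y: velocity relative to the water = (-2.287, 7.038) m/s; the water relative to ground = (0.000, -0.700) m/s.
Velocity relative to ground = (-2.287, 7.038) + (0.000, -0.700) = (-2.287, 6.338) m/s.
Speed = |(-2.287, 6.338)| = 6.738 m/s.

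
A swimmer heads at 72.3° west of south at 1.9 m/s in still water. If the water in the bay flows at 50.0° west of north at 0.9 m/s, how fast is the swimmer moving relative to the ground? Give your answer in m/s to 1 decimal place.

Taking east as x and north as y: velocity relative to the water = (-1.810, -0.578) m/s; the water relative to ground = (-0.689, 0.579) m/s.
Velocity relative to ground = (-1.810, -0.578) + (-0.689, 0.579) = (-2.499, 0.001) m/s.
Speed = |(-2.499, 0.001)| = 2.499 m/s.

2.5 m/s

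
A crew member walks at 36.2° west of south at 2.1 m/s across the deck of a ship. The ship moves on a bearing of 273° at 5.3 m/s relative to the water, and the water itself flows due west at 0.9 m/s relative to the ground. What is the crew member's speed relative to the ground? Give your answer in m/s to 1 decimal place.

7.6 m/s

In east/north components (m/s): crew member relative to ship = (-1.240, -1.695); ship relative to water = (-5.293, 0.277); water relative to ground = (-0.900, 0.000).
Sum = (-7.433, -1.417) m/s.
Speed = |(-7.433, -1.417)| = 7.567 m/s.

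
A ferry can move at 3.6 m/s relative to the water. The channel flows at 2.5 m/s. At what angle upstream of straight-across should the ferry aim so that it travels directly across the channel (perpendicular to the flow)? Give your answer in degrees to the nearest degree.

To cancel the current, the upstream component of the ferry's velocity must equal the flow: 3.6 sin θ = 2.5.
sin θ = 2.5 / 3.6 = 0.6944.
θ = arcsin(0.6944) = 43.983°.

44°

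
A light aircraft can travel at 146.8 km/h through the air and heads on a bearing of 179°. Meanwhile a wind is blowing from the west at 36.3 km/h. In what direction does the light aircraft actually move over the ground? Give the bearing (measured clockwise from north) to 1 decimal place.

Taking east as x and north as y: velocity relative to the air = (2.562, -146.778) km/h; the air relative to ground = (36.300, 0.000) km/h.
Velocity relative to ground = (2.562, -146.778) + (36.300, 0.000) = (38.862, -146.778) km/h.
Bearing = atan2(38.86, -146.78) = 165.17° clockwise from north.

165.2°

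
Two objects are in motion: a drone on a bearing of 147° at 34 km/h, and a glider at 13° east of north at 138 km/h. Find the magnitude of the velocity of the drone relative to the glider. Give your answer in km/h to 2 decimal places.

163.46 km/h

Taking east as x and north as y: drone velocity = (18.518, -28.515) km/h; glider velocity = (31.043, 134.463) km/h.
Velocity of drone relative to glider = (18.518, -28.515) − (31.043, 134.463) = (-12.526, -162.978) km/h.
Magnitude = |(-12.526, -162.978)| = 163.458 km/h.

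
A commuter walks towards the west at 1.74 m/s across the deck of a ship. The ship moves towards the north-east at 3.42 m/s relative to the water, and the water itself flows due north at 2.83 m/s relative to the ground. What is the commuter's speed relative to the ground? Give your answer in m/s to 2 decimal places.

In east/north components (m/s): commuter relative to ship = (-1.740, 0.000); ship relative to water = (2.418, 2.418); water relative to ground = (0.000, 2.830).
Sum = (0.678, 5.248) m/s.
Speed = |(0.678, 5.248)| = 5.292 m/s.

5.29 m/s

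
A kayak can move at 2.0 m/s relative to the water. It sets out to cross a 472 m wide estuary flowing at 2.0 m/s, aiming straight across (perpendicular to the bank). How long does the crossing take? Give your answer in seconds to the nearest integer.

The component of the kayak's velocity perpendicular to the bank is 2.0 m/s.
Only the cross-stream component determines the crossing time; the current contributes nothing perpendicular to the bank.
Time = 472 / 2.000 = 236.000 s.

236 s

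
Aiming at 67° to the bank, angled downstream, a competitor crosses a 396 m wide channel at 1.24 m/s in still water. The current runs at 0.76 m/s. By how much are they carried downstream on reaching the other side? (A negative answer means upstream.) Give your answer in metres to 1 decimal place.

Perpendicular speed = 1.141 m/s; crossing time = 396 / 1.141 = 346.934 s.
Net downstream speed = 1.245 m/s.
Drift = 1.245 × 346.934 = 431.762 m (downstream).

431.8 m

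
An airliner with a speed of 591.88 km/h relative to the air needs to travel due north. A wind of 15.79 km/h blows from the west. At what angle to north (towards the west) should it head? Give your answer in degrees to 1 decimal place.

1.5°

The wind pushes perpendicular to the desired track; the heading must have a component into the wind equal to 15.79 km/h: 591.88 sin θ = 15.79.
sin θ = 0.0267, so θ = 1.529°.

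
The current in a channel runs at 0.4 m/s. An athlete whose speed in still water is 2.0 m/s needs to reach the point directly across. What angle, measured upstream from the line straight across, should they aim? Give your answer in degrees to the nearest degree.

To cancel the current, the upstream component of the athlete's velocity must equal the flow: 2.0 sin θ = 0.4.
sin θ = 0.4 / 2.0 = 0.2000.
θ = arcsin(0.2000) = 11.537°.

12°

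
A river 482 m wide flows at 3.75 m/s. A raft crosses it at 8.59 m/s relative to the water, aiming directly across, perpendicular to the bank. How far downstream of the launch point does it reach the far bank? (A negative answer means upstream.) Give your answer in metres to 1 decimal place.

210.4 m

Perpendicular speed = 8.590 m/s; crossing time = 482 / 8.590 = 56.112 s.
Net downstream speed = 3.750 m/s.
Drift = 3.750 × 56.112 = 210.419 m (downstream).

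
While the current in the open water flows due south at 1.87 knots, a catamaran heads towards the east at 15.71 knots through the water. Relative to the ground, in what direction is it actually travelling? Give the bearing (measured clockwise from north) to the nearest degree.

Taking east as x and north as y: velocity relative to the water = (15.710, 0.000) knots; the water relative to ground = (0.000, -1.870) knots.
Velocity relative to ground = (15.710, 0.000) + (0.000, -1.870) = (15.710, -1.870) knots.
Bearing = atan2(15.71, -1.87) = 96.79° clockwise from north.

097°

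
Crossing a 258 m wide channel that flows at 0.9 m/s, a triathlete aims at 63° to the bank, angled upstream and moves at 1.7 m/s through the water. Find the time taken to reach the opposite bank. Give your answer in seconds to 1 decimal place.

170.3 s

The component of the triathlete's velocity perpendicular to the bank is 1.7 × sin 63° = 1.515 m/s.
The current is parallel to the bank, so it does not affect the crossing time.
Time = 258 / 1.515 = 170.330 s.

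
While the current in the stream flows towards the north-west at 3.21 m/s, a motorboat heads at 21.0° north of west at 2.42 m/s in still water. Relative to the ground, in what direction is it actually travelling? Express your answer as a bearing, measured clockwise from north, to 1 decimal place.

Taking east as x and north as y: velocity relative to the water = (-2.259, 0.867) m/s; the water relative to ground = (-2.270, 2.270) m/s.
Velocity relative to ground = (-2.259, 0.867) + (-2.270, 2.270) = (-4.529, 3.137) m/s.
Bearing = atan2(-4.53, 3.14) = 304.71° clockwise from north.

304.7°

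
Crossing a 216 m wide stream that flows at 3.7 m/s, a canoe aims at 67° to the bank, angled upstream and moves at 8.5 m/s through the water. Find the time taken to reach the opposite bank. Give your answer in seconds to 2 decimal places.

The component of the canoe's velocity perpendicular to the bank is 8.5 × sin 67° = 7.824 m/s.
The current is parallel to the bank, so it does not affect the crossing time.
Time = 216 / 7.824 = 27.606 s.

27.61 s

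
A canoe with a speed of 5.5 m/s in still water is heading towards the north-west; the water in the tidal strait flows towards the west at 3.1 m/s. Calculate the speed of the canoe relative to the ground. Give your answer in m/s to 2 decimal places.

8.00 m/s

Taking east as x and north as y: velocity relative to the water = (-3.889, 3.889) m/s; the water relative to ground = (-3.100, 0.000) m/s.
Velocity relative to ground = (-3.889, 3.889) + (-3.100, 0.000) = (-6.989, 3.889) m/s.
Speed = |(-6.989, 3.889)| = 7.998 m/s.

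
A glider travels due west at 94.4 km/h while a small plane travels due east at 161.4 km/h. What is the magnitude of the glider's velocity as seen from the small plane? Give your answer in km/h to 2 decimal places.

Taking east as x and north as y: glider velocity = (-94.400, 0.000) km/h; small plane velocity = (161.400, 0.000) km/h.
Velocity of glider relative to small plane = (-94.400, 0.000) − (161.400, 0.000) = (-255.800, 0.000) km/h.
Magnitude = |(-255.800, 0.000)| = 255.800 km/h.

255.80 km/h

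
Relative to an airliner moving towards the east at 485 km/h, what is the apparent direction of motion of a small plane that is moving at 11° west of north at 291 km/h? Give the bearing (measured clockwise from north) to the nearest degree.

298°

Taking east as x and north as y: small plane velocity = (-55.525, 285.654) km/h; airliner velocity = (485.000, 0.000) km/h.
Velocity of small plane relative to airliner = (-55.525, 285.654) − (485.000, 0.000) = (-540.525, 285.654) km/h.
Bearing = atan2(-540.53, 285.65) = 297.86° clockwise from north.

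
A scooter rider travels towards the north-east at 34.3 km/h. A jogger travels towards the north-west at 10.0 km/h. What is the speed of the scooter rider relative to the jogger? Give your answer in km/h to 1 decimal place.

35.7 km/h

Taking east as x and north as y: scooter rider velocity = (24.254, 24.254) km/h; jogger velocity = (-7.071, 7.071) km/h.
Velocity of scooter rider relative to jogger = (24.254, 24.254) − (-7.071, 7.071) = (31.325, 17.183) km/h.
Magnitude = |(31.325, 17.183)| = 35.728 km/h.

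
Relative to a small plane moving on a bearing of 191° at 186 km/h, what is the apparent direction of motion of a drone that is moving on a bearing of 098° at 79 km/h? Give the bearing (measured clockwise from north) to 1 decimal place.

033.5°

Taking east as x and north as y: drone velocity = (78.231, -10.995) km/h; small plane velocity = (-35.490, -182.583) km/h.
Velocity of drone relative to small plane = (78.231, -10.995) − (-35.490, -182.583) = (113.722, 171.588) km/h.
Bearing = atan2(113.72, 171.59) = 33.53° clockwise from north.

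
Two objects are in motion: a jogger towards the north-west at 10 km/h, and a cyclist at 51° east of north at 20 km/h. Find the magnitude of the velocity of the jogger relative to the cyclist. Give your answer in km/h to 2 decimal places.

23.28 km/h

Taking east as x and north as y: jogger velocity = (-7.071, 7.071) km/h; cyclist velocity = (15.543, 12.586) km/h.
Velocity of jogger relative to cyclist = (-7.071, 7.071) − (15.543, 12.586) = (-22.614, -5.515) km/h.
Magnitude = |(-22.614, -5.515)| = 23.277 km/h.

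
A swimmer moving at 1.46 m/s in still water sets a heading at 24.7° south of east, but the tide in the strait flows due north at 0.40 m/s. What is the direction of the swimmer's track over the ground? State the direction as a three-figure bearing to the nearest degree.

Taking east as x and north as y: velocity relative to the water = (1.326, -0.610) m/s; the water relative to ground = (0.000, 0.400) m/s.
Velocity relative to ground = (1.326, -0.610) + (0.000, 0.400) = (1.326, -0.210) m/s.
Bearing = atan2(1.33, -0.21) = 99.00° clockwise from north.

099°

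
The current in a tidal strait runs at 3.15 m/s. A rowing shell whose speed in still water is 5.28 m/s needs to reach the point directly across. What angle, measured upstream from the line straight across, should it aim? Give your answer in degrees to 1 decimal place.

To cancel the current, the upstream component of the rowing shell's velocity must equal the flow: 5.28 sin θ = 3.15.
sin θ = 3.15 / 5.28 = 0.5966.
θ = arcsin(0.5966) = 36.626°.

36.6°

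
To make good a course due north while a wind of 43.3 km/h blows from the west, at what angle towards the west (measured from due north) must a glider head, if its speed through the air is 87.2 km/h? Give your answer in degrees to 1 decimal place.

The wind pushes perpendicular to the desired track; the heading must have a component into the wind equal to 43.3 km/h: 87.2 sin θ = 43.3.
sin θ = 0.4966, so θ = 29.773°.

29.8°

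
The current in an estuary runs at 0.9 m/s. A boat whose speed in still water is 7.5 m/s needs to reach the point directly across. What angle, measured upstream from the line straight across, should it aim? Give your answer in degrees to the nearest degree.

To cancel the current, the upstream component of the boat's velocity must equal the flow: 7.5 sin θ = 0.9.
sin θ = 0.9 / 7.5 = 0.1200.
θ = arcsin(0.1200) = 6.892°.

7°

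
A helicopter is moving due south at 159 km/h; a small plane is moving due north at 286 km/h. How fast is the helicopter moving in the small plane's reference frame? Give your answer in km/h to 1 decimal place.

445.0 km/h

Taking east as x and north as y: helicopter velocity = (0.000, -159.000) km/h; small plane velocity = (0.000, 286.000) km/h.
Velocity of helicopter relative to small plane = (0.000, -159.000) − (0.000, 286.000) = (0.000, -445.000) km/h.
Magnitude = |(0.000, -445.000)| = 445.000 km/h.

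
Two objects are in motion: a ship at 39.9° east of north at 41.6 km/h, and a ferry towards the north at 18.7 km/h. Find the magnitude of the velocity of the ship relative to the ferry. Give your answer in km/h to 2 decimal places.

Taking east as x and north as y: ship velocity = (26.684, 31.914) km/h; ferry velocity = (0.000, 18.700) km/h.
Velocity of ship relative to ferry = (26.684, 31.914) − (0.000, 18.700) = (26.684, 13.214) km/h.
Magnitude = |(26.684, 13.214)| = 29.777 km/h.

29.78 km/h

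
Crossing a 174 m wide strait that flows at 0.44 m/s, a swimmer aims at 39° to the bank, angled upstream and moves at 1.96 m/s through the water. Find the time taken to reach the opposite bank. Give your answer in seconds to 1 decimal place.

The component of the swimmer's velocity perpendicular to the bank is 1.96 × sin 39° = 1.233 m/s.
Only the cross-stream component determines the crossing time; the current contributes nothing perpendicular to the bank.
Time = 174 / 1.233 = 141.066 s.

141.1 s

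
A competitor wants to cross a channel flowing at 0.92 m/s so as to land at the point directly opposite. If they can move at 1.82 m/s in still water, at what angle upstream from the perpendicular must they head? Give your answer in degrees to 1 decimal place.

30.4°

To cancel the current, the upstream component of the competitor's velocity must equal the flow: 1.82 sin θ = 0.92.
sin θ = 0.92 / 1.82 = 0.5055.
θ = arcsin(0.5055) = 30.364°.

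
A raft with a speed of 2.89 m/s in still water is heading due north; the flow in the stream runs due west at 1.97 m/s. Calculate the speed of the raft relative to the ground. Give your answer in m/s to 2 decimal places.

Taking east as x and north as y: velocity relative to the water = (0.000, 2.890) m/s; the water relative to ground = (-1.970, 0.000) m/s.
Velocity relative to ground = (0.000, 2.890) + (-1.970, 0.000) = (-1.970, 2.890) m/s.
Speed = |(-1.970, 2.890)| = 3.498 m/s.

3.50 m/s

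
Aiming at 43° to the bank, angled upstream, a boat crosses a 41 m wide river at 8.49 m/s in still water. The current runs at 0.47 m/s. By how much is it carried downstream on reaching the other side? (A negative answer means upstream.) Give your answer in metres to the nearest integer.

-41 m

Perpendicular speed = 5.790 m/s; crossing time = 41 / 5.790 = 7.081 s.
Net downstream speed = -5.739 m/s.
Drift = -5.739 × 7.081 = -40.639 m (upstream).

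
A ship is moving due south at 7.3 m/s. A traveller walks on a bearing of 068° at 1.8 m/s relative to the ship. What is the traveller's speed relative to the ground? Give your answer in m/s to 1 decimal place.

6.8 m/s

Taking east as x and north as y: ship velocity = (0.000, -7.300) m/s; traveller velocity relative to ship = (1.669, 0.674) m/s.
Velocity relative to ground = (0.000, -7.300) + (1.669, 0.674) = (1.669, -6.626) m/s.
Speed = |(1.669, -6.626)| = 6.833 m/s.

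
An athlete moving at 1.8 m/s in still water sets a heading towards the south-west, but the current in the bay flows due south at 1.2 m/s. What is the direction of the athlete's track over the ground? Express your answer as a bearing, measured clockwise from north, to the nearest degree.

Taking east as x and north as y: velocity relative to the water = (-1.273, -1.273) m/s; the water relative to ground = (0.000, -1.200) m/s.
Velocity relative to ground = (-1.273, -1.273) + (0.000, -1.200) = (-1.273, -2.473) m/s.
Bearing = atan2(-1.27, -2.47) = 207.24° clockwise from north.

207°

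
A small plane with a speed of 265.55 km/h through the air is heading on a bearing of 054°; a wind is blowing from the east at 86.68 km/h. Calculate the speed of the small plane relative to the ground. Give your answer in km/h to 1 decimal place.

Taking east as x and north as y: velocity relative to the air = (214.834, 156.086) km/h; the air relative to ground = (-86.680, 0.000) km/h.
Velocity relative to ground = (214.834, 156.086) + (-86.680, 0.000) = (128.154, 156.086) km/h.
Speed = |(128.154, 156.086)| = 201.957 km/h.

202.0 km/h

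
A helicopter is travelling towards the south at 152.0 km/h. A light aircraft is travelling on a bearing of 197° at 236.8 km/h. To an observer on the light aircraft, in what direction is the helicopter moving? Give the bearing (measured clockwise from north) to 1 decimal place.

Taking east as x and north as y: helicopter velocity = (0.000, -152.000) km/h; light aircraft velocity = (-69.234, -226.453) km/h.
Velocity of helicopter relative to light aircraft = (0.000, -152.000) − (-69.234, -226.453) = (69.234, 74.453) km/h.
Bearing = atan2(69.23, 74.45) = 42.92° clockwise from north.

042.9°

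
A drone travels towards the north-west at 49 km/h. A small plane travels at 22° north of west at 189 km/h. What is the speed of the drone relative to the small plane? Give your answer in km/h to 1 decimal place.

Taking east as x and north as y: drone velocity = (-34.648, 34.648) km/h; small plane velocity = (-175.238, 70.801) km/h.
Velocity of drone relative to small plane = (-34.648, 34.648) − (-175.238, 70.801) = (140.590, -36.152) km/h.
Magnitude = |(140.590, -36.152)| = 145.163 km/h.

145.2 km/h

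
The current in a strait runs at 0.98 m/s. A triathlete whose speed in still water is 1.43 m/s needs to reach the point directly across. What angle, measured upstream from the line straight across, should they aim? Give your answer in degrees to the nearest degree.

To cancel the current, the upstream component of the triathlete's velocity must equal the flow: 1.43 sin θ = 0.98.
sin θ = 0.98 / 1.43 = 0.6853.
θ = arcsin(0.6853) = 43.260°.

43°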